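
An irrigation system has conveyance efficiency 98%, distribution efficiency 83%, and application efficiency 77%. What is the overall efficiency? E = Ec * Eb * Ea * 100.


Ec = 0.98, Eb = 0.83, Ea = 0.77
E = 0.98 * 0.83 * 0.77 * 100 = 62.6318%

62.6318 %


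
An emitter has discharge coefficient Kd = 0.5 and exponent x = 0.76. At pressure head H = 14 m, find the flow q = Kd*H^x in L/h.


q = Kd * H^x = 0.5 * 14^0.76 = 0.5 * 7.431172

3.7156 L/h


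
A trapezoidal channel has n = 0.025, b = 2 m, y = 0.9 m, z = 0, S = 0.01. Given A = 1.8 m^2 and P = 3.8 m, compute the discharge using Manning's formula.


R = A/P = 1.8/3.8 = 0.473684
Q = (1/0.025) * 1.8 * 0.473684^(2/3) * 0.01^0.5

4.3751 m^3/s


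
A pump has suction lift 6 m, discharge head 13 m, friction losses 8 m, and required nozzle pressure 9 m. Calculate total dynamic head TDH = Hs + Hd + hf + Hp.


TDH = Hs + Hd + hf + Hp = 6 + 13 + 8 + 9 = 36

36 m


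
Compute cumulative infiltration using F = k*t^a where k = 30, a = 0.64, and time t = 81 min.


F = k * t^a = 30 * 81^0.64
F = 30 * 16.650620

499.5186 mm


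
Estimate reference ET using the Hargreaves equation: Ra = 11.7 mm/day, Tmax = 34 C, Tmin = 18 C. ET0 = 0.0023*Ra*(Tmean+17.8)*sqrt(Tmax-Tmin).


Tmean = (Tmax + Tmin)/2 = (34 + 18)/2 = 26.0
ET0 = 0.0023 * 11.7 * (26.0 + 17.8) * sqrt(34 - 18)
ET0 = 0.0023 * 11.7 * 43.8 * 4.000000

4.7146 mm/day


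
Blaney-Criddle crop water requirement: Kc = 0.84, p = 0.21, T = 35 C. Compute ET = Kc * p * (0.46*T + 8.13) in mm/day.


ET = Kc * p * (0.46*T + 8.13)
ET = 0.84 * 0.21 * (0.46*35 + 8.13)
ET = 0.84 * 0.21 * 24.2300

4.2742 mm/day


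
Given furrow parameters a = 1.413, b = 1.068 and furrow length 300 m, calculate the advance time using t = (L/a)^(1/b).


t = (L/a)^(1/b)
t = (300/1.413)^(1/1.068)
t = 212.314225^(1/1.068)

150.9452 min


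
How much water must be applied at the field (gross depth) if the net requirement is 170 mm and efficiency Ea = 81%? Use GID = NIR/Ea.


Ea = 81% = 0.81
GID = NIR / Ea = 170 / 0.81 = 209.8765 mm

209.8765 mm


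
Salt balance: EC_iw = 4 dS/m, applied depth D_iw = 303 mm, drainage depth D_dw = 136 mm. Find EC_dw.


EC_dw = EC_iw * D_iw / D_dw
EC_dw = 4 * 303 / 136
EC_dw = 1212 / 136

8.9118 dS/m


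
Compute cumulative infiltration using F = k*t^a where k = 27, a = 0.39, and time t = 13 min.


F = k * t^a = 27 * 13^0.39
F = 27 * 2.719180

73.4179 mm


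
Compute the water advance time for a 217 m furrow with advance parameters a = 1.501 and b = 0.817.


t = (L/a)^(1/b)
t = (217/1.501)^(1/0.817)
t = 144.570286^(1/0.817)

440.4692 min


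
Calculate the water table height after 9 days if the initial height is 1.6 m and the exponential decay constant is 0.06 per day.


m = m0 * exp(-k*t)
m = 1.6 * exp(-0.06 * 9)
m = 1.6 * exp(-0.5400)

0.9324 m


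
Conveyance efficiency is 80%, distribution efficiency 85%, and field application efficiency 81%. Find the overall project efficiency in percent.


Ec = 0.8, Eb = 0.85, Ea = 0.81
E = 0.8 * 0.85 * 0.81 * 100 = 55.0800%

55.0800 %


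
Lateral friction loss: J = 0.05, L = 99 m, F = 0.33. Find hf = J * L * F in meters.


hf = J * L * F = 0.05 * 99 * 0.33 = 1.6335 m

1.6335 m


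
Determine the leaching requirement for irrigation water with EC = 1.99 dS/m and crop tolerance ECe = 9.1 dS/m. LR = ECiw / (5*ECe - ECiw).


LR = ECiw / (5*ECe - ECiw)
LR = 1.99 / (5*9.1 - 1.99)
LR = 1.99 / 43.5100

0.0457


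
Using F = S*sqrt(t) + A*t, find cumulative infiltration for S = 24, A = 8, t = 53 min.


F = S*sqrt(t) + A*t
F = 24*sqrt(53) + 8*53
F = 24*7.280110 + 424

598.7226 mm


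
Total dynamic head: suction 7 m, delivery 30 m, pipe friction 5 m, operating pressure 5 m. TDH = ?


TDH = Hs + Hd + hf + Hp = 7 + 30 + 5 + 5 = 47

47 m


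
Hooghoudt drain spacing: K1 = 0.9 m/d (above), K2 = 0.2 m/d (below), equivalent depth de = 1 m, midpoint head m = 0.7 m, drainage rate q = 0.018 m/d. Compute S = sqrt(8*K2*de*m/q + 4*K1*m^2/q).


S^2 = 8*K2*de*m/q + 4*K1*m^2/q
S^2 = 8*0.2*1*0.7/0.018 + 4*0.9*0.7^2/0.018
S = sqrt(160.2222)

12.6579 m


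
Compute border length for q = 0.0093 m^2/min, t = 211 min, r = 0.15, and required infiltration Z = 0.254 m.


L = q*t/((1+r)*Z)
L = 0.0093*211/((1+0.15)*0.254)
L = 1.9623/0.2921

6.7179 m


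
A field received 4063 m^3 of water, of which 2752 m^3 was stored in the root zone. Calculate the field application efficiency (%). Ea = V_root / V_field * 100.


Ea = V_root / V_field * 100 = 2752 / 4063 * 100 = 67.7332%

67.7332 %


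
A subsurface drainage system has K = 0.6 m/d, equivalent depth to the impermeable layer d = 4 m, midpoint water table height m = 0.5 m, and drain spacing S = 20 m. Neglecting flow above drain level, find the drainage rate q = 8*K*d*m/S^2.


q = 8*K*d*m/S^2
q = 8*0.6*4*0.5/20^2
q = 9.6000 / 400

0.0240 m/d


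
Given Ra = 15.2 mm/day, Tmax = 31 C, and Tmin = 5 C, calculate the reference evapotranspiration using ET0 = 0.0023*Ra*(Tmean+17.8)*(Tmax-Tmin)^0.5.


Tmean = (Tmax + Tmin)/2 = (31 + 5)/2 = 18.0
ET0 = 0.0023 * 15.2 * (18.0 + 17.8) * sqrt(31 - 5)
ET0 = 0.0023 * 15.2 * 35.8 * 5.099020

6.3818 mm/day


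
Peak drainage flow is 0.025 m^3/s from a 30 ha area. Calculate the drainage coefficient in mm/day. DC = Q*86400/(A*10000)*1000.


DC = Q * 86400 / (A * 10000) * 1000
DC = 0.025 * 86400 / (30 * 10000) * 1000
DC = 2160000.0000 / 300000

7.2000 mm/day


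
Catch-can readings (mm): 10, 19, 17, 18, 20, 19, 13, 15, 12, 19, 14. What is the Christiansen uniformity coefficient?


mean = 16.000000 mm
MAD = 2.909091 mm
CU = (1 - 2.909091/16.000000)*100

81.8182 %


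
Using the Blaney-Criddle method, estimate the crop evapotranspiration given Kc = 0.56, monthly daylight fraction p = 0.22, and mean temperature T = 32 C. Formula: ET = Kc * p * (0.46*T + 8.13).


ET = Kc * p * (0.46*T + 8.13)
ET = 0.56 * 0.22 * (0.46*32 + 8.13)
ET = 0.56 * 0.22 * 22.8500

2.8151 mm/day


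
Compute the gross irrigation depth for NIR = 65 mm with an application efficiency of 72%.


Ea = 72% = 0.72
GID = NIR / Ea = 65 / 0.72 = 90.2778 mm

90.2778 mm


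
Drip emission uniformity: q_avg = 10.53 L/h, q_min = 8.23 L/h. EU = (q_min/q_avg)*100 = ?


EU = (q_min/q_avg)*100 = (8.23/10.53)*100 = 78.1576%

78.1576 %


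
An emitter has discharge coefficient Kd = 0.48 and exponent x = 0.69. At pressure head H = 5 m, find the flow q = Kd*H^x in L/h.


q = Kd * H^x = 0.48 * 5^0.69 = 0.48 * 3.035913

1.4572 L/h


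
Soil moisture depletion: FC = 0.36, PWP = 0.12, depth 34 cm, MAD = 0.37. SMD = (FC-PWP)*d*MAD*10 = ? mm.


SMD = (FC - PWP) * d * MAD * 10
SMD = (0.36 - 0.12) * 34 * 0.37 * 10
SMD = 0.2400 * 34 * 0.37 * 10

30.1920 mm


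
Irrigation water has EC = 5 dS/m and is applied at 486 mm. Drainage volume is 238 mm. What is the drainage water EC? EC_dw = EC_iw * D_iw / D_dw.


EC_dw = EC_iw * D_iw / D_dw
EC_dw = 5 * 486 / 238
EC_dw = 2430 / 238

10.2101 dS/m


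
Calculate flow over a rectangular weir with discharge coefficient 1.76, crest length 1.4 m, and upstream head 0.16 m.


Q = C * L * H^(3/2) = 1.76 * 1.4 * 0.16^1.5 = 1.76 * 1.4 * 0.064000

0.1577 m^3/s


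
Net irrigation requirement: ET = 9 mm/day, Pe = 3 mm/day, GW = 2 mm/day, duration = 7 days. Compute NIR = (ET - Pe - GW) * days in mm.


Daily deficit = ET - Pe - GW = 9 - 3 - 2 = 4 mm/day
NIR = 4 * 7 = 28 mm

28.0000 mm


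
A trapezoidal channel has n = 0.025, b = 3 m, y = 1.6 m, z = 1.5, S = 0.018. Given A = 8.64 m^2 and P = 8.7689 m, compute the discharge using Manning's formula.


R = A/P = 8.64/8.7689 = 0.985300
Q = (1/0.025) * 8.64 * 0.985300^(2/3) * 0.018^0.5

45.9116 m^3/s


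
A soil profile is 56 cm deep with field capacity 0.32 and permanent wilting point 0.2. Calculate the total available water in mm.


AWC = (FC - PWP) * d * 10
AWC = (0.32 - 0.2) * 56 * 10
AWC = 0.1200 * 56 * 10

67.2000 mm


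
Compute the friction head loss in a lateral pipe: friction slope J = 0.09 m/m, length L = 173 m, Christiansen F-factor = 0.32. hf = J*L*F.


hf = J * L * F = 0.09 * 173 * 0.32 = 4.9824 m

4.9824 m


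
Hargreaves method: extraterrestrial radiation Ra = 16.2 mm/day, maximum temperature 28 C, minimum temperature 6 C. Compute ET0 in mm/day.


Tmean = (Tmax + Tmin)/2 = (28 + 6)/2 = 17.0
ET0 = 0.0023 * 16.2 * (17.0 + 17.8) * sqrt(28 - 6)
ET0 = 0.0023 * 16.2 * 34.8 * 4.690416

6.0818 mm/day


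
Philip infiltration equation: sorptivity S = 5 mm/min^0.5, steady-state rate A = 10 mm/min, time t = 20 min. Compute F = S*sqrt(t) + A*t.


F = S*sqrt(t) + A*t
F = 5*sqrt(20) + 10*20
F = 5*4.472136 + 200

222.3607 mm


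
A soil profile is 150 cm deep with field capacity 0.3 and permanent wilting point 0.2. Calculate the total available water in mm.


AWC = (FC - PWP) * d * 10
AWC = (0.3 - 0.2) * 150 * 10
AWC = 0.1000 * 150 * 10

150.0000 mm


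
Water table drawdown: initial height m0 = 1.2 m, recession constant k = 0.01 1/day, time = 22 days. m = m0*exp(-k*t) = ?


m = m0 * exp(-k*t)
m = 1.2 * exp(-0.01 * 22)
m = 1.2 * exp(-0.2200)

0.9630 m


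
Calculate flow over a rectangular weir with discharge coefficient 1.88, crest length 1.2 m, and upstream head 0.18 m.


Q = C * L * H^(3/2) = 1.88 * 1.2 * 0.18^1.5 = 1.88 * 1.2 * 0.076368

0.1723 m^3/s


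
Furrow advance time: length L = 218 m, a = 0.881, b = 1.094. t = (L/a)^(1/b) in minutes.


t = (L/a)^(1/b)
t = (218/0.881)^(1/1.094)
t = 247.446084^(1/1.094)

154.1079 min


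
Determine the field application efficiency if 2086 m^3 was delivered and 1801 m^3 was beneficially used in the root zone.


Ea = V_root / V_field * 100 = 1801 / 2086 * 100 = 86.3375%

86.3375 %


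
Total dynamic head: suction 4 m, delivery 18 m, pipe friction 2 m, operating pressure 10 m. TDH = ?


TDH = Hs + Hd + hf + Hp = 4 + 18 + 2 + 10 = 34

34 m


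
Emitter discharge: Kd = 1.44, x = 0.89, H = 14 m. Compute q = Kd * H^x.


q = Kd * H^x = 1.44 * 14^0.89 = 1.44 * 10.472586

15.0805 L/h


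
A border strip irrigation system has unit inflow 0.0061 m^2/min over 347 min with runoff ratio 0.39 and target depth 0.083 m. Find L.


L = q*t/((1+r)*Z)
L = 0.0061*347/((1+0.39)*0.083)
L = 2.1167/0.11537

18.3471 m


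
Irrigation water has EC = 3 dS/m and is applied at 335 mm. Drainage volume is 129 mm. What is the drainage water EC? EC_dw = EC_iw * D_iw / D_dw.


EC_dw = EC_iw * D_iw / D_dw
EC_dw = 3 * 335 / 129
EC_dw = 1005 / 129

7.7907 dS/m


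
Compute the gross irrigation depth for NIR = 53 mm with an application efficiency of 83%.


Ea = 83% = 0.83
GID = NIR / Ea = 53 / 0.83 = 63.8554 mm

63.8554 mm


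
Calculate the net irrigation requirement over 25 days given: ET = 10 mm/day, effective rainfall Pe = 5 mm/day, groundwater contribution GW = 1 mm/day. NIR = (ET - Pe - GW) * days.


Daily deficit = ET - Pe - GW = 10 - 5 - 1 = 4 mm/day
NIR = 4 * 25 = 100 mm

100.0000 mm


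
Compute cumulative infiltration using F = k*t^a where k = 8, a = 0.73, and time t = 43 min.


F = k * t^a = 8 * 43^0.73
F = 8 * 15.575140

124.6011 mm


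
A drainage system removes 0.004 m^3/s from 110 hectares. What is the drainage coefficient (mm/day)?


DC = Q * 86400 / (A * 10000) * 1000
DC = 0.004 * 86400 / (110 * 10000) * 1000
DC = 345600.0000 / 1100000

0.3142 mm/day


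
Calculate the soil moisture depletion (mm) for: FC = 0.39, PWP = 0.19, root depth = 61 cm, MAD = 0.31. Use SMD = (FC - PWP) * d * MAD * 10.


SMD = (FC - PWP) * d * MAD * 10
SMD = (0.39 - 0.19) * 61 * 0.31 * 10
SMD = 0.2000 * 61 * 0.31 * 10

37.8200 mm


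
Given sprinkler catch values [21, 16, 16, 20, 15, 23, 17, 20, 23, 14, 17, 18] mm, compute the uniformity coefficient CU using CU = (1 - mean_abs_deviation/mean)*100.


mean = 18.333333 mm
MAD = 2.555556 mm
CU = (1 - 2.555556/18.333333)*100

86.0606 %


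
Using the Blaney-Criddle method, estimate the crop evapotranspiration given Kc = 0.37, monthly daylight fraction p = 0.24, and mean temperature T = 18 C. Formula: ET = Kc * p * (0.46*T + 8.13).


ET = Kc * p * (0.46*T + 8.13)
ET = 0.37 * 0.24 * (0.46*18 + 8.13)
ET = 0.37 * 0.24 * 16.4100

1.4572 mm/day


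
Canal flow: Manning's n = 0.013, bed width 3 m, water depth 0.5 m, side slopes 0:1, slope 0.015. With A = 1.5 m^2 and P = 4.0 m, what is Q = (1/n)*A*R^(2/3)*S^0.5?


R = A/P = 1.5/4.0 = 0.375000
Q = (1/0.013) * 1.5 * 0.375000^(2/3) * 0.015^0.5

7.3488 m^3/s


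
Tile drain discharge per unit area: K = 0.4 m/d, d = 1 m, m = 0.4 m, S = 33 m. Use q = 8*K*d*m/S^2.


q = 8*K*d*m/S^2
q = 8*0.4*1*0.4/33^2
q = 1.2800 / 1089

0.0012 m/d


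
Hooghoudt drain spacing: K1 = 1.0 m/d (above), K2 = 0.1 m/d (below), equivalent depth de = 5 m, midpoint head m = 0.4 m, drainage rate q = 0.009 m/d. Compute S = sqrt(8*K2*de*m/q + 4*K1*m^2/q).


S^2 = 8*K2*de*m/q + 4*K1*m^2/q
S^2 = 8*0.1*5*0.4/0.009 + 4*1.0*0.4^2/0.009
S = sqrt(248.8889)

15.7762 m


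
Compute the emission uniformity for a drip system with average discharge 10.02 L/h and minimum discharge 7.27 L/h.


EU = (q_min/q_avg)*100 = (7.27/10.02)*100 = 72.5549%

72.5549 %


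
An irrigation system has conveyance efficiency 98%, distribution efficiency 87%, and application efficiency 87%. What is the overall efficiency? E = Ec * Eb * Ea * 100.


Ec = 0.98, Eb = 0.87, Ea = 0.87
E = 0.98 * 0.87 * 0.87 * 100 = 74.1762%

74.1762 %


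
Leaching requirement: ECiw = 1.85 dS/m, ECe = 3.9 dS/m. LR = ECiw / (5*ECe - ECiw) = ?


LR = ECiw / (5*ECe - ECiw)
LR = 1.85 / (5*3.9 - 1.85)
LR = 1.85 / 17.6500

0.1048


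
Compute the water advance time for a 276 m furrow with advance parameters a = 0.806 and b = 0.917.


t = (L/a)^(1/b)
t = (276/0.806)^(1/0.917)
t = 342.431762^(1/0.917)

580.7441 min


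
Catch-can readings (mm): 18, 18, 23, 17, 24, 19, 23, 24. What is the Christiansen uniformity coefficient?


mean = 20.750000 mm
MAD = 2.750000 mm
CU = (1 - 2.750000/20.750000)*100

86.7470 %


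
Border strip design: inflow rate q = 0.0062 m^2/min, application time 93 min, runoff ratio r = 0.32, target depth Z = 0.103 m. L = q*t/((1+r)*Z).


L = q*t/((1+r)*Z)
L = 0.0062*93/((1+0.32)*0.103)
L = 0.5766/0.13596

4.2410 m


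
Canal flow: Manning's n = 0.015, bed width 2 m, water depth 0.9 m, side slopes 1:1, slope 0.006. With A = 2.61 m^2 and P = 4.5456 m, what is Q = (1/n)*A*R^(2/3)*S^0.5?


R = A/P = 2.61/4.5456 = 0.574182
Q = (1/0.015) * 2.61 * 0.574182^(2/3) * 0.006^0.5

9.3109 m^3/s


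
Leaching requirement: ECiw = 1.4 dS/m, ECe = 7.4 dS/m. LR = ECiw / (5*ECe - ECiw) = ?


LR = ECiw / (5*ECe - ECiw)
LR = 1.4 / (5*7.4 - 1.4)
LR = 1.4 / 35.6000

0.0393


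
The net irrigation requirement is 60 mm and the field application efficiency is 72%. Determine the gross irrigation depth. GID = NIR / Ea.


Ea = 72% = 0.72
GID = NIR / Ea = 60 / 0.72 = 83.3333 mm

83.3333 mm


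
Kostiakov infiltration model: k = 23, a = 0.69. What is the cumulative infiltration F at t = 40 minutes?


F = k * t^a = 23 * 40^0.69
F = 23 * 12.747394

293.1901 mm


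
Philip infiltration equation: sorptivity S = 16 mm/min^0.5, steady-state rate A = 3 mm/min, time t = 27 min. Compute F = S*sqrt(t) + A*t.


F = S*sqrt(t) + A*t
F = 16*sqrt(27) + 3*27
F = 16*5.196152 + 81

164.1384 mm


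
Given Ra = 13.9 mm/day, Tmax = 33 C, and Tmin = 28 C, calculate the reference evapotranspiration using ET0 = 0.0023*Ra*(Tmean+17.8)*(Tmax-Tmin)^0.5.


Tmean = (Tmax + Tmin)/2 = (33 + 28)/2 = 30.5
ET0 = 0.0023 * 13.9 * (30.5 + 17.8) * sqrt(33 - 28)
ET0 = 0.0023 * 13.9 * 48.3 * 2.236068

3.4528 mm/day


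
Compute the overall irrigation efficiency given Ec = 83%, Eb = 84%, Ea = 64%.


Ec = 0.83, Eb = 0.84, Ea = 0.64
E = 0.83 * 0.84 * 0.64 * 100 = 44.6208%

44.6208 %


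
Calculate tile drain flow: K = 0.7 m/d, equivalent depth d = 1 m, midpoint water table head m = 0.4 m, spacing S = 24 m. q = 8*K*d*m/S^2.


q = 8*K*d*m/S^2
q = 8*0.7*1*0.4/24^2
q = 2.2400 / 576

0.0039 m/d


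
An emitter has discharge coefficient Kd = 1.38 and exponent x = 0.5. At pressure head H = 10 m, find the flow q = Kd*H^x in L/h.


q = Kd * H^x = 1.38 * 10^0.5 = 1.38 * 3.162278

4.3639 L/h


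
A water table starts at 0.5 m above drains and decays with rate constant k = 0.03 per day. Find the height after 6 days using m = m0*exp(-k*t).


m = m0 * exp(-k*t)
m = 0.5 * exp(-0.03 * 6)
m = 0.5 * exp(-0.1800)

0.4176 m


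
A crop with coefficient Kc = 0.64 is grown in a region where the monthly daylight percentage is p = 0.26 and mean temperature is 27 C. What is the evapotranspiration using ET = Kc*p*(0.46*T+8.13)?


ET = Kc * p * (0.46*T + 8.13)
ET = 0.64 * 0.26 * (0.46*27 + 8.13)
ET = 0.64 * 0.26 * 20.5500

3.4195 mm/day


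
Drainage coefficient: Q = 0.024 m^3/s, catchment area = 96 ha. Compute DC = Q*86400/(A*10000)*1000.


DC = Q * 86400 / (A * 10000) * 1000
DC = 0.024 * 86400 / (96 * 10000) * 1000
DC = 2073600.0000 / 960000

2.1600 mm/day


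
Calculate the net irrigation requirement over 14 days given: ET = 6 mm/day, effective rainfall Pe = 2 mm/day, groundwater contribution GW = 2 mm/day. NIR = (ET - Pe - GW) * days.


Daily deficit = ET - Pe - GW = 6 - 2 - 2 = 2 mm/day
NIR = 2 * 14 = 28 mm

28.0000 mm


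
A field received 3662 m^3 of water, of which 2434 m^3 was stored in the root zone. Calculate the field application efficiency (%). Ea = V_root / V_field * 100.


Ea = V_root / V_field * 100 = 2434 / 3662 * 100 = 66.4664%

66.4664 %


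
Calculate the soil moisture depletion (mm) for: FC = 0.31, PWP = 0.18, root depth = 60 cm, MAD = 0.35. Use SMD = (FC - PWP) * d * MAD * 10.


SMD = (FC - PWP) * d * MAD * 10
SMD = (0.31 - 0.18) * 60 * 0.35 * 10
SMD = 0.1300 * 60 * 0.35 * 10

27.3000 mm


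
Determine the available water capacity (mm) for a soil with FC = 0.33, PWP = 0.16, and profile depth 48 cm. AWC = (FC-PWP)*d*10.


AWC = (FC - PWP) * d * 10
AWC = (0.33 - 0.16) * 48 * 10
AWC = 0.1700 * 48 * 10

81.6000 mm


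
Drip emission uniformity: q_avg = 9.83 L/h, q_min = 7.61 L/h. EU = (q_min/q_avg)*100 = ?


EU = (q_min/q_avg)*100 = (7.61/9.83)*100 = 77.4161%

77.4161 %


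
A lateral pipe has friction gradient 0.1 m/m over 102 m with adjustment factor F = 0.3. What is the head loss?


hf = J * L * F = 0.1 * 102 * 0.3 = 3.0600 m

3.0600 m


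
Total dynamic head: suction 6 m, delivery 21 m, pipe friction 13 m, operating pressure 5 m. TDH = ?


TDH = Hs + Hd + hf + Hp = 6 + 21 + 13 + 5 = 45

45 m


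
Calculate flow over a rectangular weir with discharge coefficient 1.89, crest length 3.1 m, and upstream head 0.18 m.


Q = C * L * H^(3/2) = 1.89 * 3.1 * 0.18^1.5 = 1.89 * 3.1 * 0.076368

0.4474 m^3/s


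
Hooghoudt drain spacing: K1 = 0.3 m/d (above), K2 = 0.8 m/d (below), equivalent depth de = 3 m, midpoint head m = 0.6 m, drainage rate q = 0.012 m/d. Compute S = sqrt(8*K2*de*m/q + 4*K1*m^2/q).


S^2 = 8*K2*de*m/q + 4*K1*m^2/q
S^2 = 8*0.8*3*0.6/0.012 + 4*0.3*0.6^2/0.012
S = sqrt(996.0000)

31.5595 m


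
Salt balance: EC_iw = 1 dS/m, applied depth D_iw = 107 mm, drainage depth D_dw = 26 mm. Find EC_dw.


EC_dw = EC_iw * D_iw / D_dw
EC_dw = 1 * 107 / 26
EC_dw = 107 / 26

4.1154 dS/m


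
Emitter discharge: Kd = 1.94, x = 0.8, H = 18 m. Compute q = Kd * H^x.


q = Kd * H^x = 1.94 * 18^0.8 = 1.94 * 10.097596

19.5893 L/h


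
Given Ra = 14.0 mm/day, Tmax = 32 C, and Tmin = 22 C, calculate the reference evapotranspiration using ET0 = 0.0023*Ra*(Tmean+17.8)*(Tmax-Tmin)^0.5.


Tmean = (Tmax + Tmin)/2 = (32 + 22)/2 = 27.0
ET0 = 0.0023 * 14.0 * (27.0 + 17.8) * sqrt(32 - 22)
ET0 = 0.0023 * 14.0 * 44.8 * 3.162278

4.5618 mm/day


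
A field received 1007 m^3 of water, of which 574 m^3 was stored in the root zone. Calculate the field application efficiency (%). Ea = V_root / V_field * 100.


Ea = V_root / V_field * 100 = 574 / 1007 * 100 = 57.0010%

57.0010 %


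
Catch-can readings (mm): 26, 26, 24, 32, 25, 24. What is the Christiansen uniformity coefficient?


mean = 26.166667 mm
MAD = 1.944444 mm
CU = (1 - 1.944444/26.166667)*100

92.5690 %


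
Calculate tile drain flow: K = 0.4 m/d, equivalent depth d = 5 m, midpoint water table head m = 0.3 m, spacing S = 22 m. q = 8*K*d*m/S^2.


q = 8*K*d*m/S^2
q = 8*0.4*5*0.3/22^2
q = 4.8000 / 484

0.0099 m/d


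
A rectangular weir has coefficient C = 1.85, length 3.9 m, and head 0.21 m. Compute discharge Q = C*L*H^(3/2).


Q = C * L * H^(3/2) = 1.85 * 3.9 * 0.21^1.5 = 1.85 * 3.9 * 0.096234

0.6943 m^3/s


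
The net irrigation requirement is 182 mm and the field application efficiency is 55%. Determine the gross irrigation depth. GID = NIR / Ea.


Ea = 55% = 0.55
GID = NIR / Ea = 182 / 0.55 = 330.9091 mm

330.9091 mm


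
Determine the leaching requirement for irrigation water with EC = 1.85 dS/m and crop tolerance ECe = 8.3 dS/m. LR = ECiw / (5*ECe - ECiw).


LR = ECiw / (5*ECe - ECiw)
LR = 1.85 / (5*8.3 - 1.85)
LR = 1.85 / 39.6500

0.0467


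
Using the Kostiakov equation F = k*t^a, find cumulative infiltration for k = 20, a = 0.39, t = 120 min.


F = k * t^a = 20 * 120^0.39
F = 20 * 6.469649

129.3930 mm


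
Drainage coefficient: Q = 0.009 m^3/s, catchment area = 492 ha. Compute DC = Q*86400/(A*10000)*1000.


DC = Q * 86400 / (A * 10000) * 1000
DC = 0.009 * 86400 / (492 * 10000) * 1000
DC = 777600.0000 / 4920000

0.1580 mm/day


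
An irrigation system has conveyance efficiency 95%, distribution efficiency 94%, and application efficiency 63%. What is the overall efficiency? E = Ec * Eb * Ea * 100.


Ec = 0.95, Eb = 0.94, Ea = 0.63
E = 0.95 * 0.94 * 0.63 * 100 = 56.2590%

56.2590 %


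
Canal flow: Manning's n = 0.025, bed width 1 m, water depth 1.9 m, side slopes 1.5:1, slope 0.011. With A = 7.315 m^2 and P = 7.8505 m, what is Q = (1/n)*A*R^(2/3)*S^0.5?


R = A/P = 7.315/7.8505 = 0.931788
Q = (1/0.025) * 7.315 * 0.931788^(2/3) * 0.011^0.5

29.2762 m^3/s


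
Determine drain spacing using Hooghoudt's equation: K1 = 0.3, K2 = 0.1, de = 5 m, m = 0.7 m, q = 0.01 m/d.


S^2 = 8*K2*de*m/q + 4*K1*m^2/q
S^2 = 8*0.1*5*0.7/0.01 + 4*0.3*0.7^2/0.01
S = sqrt(338.8000)

18.4065 m


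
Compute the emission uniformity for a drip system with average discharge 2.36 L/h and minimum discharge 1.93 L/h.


EU = (q_min/q_avg)*100 = (1.93/2.36)*100 = 81.7797%

81.7797 %


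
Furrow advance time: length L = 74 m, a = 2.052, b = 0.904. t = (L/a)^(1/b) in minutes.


t = (L/a)^(1/b)
t = (74/2.052)^(1/0.904)
t = 36.062378^(1/0.904)

52.7722 min


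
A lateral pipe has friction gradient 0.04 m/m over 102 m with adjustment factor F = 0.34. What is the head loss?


hf = J * L * F = 0.04 * 102 * 0.34 = 1.3872 m

1.3872 m


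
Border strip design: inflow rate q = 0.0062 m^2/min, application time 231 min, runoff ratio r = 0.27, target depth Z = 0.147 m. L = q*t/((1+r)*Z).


L = q*t/((1+r)*Z)
L = 0.0062*231/((1+0.27)*0.147)
L = 1.4322/0.18669

7.6715 m


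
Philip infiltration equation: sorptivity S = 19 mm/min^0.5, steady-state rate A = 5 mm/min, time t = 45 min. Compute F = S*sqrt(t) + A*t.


F = S*sqrt(t) + A*t
F = 19*sqrt(45) + 5*45
F = 19*6.708204 + 225

352.4559 mm


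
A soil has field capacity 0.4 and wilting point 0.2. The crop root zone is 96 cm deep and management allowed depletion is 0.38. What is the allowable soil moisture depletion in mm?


SMD = (FC - PWP) * d * MAD * 10
SMD = (0.4 - 0.2) * 96 * 0.38 * 10
SMD = 0.2000 * 96 * 0.38 * 10

72.9600 mm


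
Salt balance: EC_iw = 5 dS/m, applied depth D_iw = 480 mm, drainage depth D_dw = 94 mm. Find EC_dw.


EC_dw = EC_iw * D_iw / D_dw
EC_dw = 5 * 480 / 94
EC_dw = 2400 / 94

25.5319 dS/m


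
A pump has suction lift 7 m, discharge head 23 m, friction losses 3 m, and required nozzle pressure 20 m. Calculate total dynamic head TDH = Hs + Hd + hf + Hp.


TDH = Hs + Hd + hf + Hp = 7 + 23 + 3 + 20 = 53

53 m


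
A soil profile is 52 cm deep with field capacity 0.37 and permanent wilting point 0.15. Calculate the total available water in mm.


AWC = (FC - PWP) * d * 10
AWC = (0.37 - 0.15) * 52 * 10
AWC = 0.2200 * 52 * 10

114.4000 mm


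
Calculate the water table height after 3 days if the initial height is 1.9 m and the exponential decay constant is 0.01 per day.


m = m0 * exp(-k*t)
m = 1.9 * exp(-0.01 * 3)
m = 1.9 * exp(-0.0300)

1.8438 m


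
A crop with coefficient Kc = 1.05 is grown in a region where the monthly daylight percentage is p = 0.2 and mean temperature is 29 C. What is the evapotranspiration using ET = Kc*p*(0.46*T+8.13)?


ET = Kc * p * (0.46*T + 8.13)
ET = 1.05 * 0.2 * (0.46*29 + 8.13)
ET = 1.05 * 0.2 * 21.4700

4.5087 mm/day


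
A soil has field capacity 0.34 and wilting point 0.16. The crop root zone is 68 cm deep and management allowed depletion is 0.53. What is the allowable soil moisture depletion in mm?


SMD = (FC - PWP) * d * MAD * 10
SMD = (0.34 - 0.16) * 68 * 0.53 * 10
SMD = 0.1800 * 68 * 0.53 * 10

64.8720 mm


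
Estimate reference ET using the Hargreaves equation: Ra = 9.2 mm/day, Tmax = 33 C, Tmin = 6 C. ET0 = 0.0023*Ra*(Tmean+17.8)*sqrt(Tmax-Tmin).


Tmean = (Tmax + Tmin)/2 = (33 + 6)/2 = 19.5
ET0 = 0.0023 * 9.2 * (19.5 + 17.8) * sqrt(33 - 6)
ET0 = 0.0023 * 9.2 * 37.3 * 5.196152

4.1012 mm/day


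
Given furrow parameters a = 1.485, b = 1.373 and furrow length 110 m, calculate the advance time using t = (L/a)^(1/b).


t = (L/a)^(1/b)
t = (110/1.485)^(1/1.373)
t = 74.074074^(1/1.373)

23.0005 min


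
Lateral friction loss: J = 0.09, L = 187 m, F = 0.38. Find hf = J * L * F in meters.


hf = J * L * F = 0.09 * 187 * 0.38 = 6.3954 m

6.3954 m


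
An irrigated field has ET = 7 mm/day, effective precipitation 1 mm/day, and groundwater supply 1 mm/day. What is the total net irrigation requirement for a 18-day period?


Daily deficit = ET - Pe - GW = 7 - 1 - 1 = 5 mm/day
NIR = 5 * 18 = 90 mm

90.0000 mm


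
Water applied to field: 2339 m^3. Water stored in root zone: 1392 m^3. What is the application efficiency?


Ea = V_root / V_field * 100 = 1392 / 2339 * 100 = 59.5126%

59.5126 %


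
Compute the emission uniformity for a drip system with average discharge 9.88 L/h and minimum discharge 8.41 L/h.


EU = (q_min/q_avg)*100 = (8.41/9.88)*100 = 85.1215%

85.1215 %


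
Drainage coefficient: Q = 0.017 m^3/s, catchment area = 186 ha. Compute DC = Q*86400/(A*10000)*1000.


DC = Q * 86400 / (A * 10000) * 1000
DC = 0.017 * 86400 / (186 * 10000) * 1000
DC = 1468800.0000 / 1860000

0.7897 mm/day


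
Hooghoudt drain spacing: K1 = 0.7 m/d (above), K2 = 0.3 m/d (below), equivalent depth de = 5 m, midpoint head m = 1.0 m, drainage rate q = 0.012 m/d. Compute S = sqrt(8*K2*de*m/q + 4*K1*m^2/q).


S^2 = 8*K2*de*m/q + 4*K1*m^2/q
S^2 = 8*0.3*5*1.0/0.012 + 4*0.7*1.0^2/0.012
S = sqrt(1233.3333)

35.1188 m


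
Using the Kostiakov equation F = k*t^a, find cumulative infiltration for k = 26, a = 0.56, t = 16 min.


F = k * t^a = 26 * 16^0.56
F = 26 * 4.723971

122.8232 mm


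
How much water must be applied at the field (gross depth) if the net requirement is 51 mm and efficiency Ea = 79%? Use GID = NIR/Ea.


Ea = 79% = 0.79
GID = NIR / Ea = 51 / 0.79 = 64.5570 mm

64.5570 mm


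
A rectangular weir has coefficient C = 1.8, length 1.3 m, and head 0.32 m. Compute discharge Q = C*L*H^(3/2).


Q = C * L * H^(3/2) = 1.8 * 1.3 * 0.32^1.5 = 1.8 * 1.3 * 0.181019

0.4236 m^3/s


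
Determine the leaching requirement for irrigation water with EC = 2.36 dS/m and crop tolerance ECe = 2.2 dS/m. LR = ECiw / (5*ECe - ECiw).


LR = ECiw / (5*ECe - ECiw)
LR = 2.36 / (5*2.2 - 2.36)
LR = 2.36 / 8.6400

0.2731


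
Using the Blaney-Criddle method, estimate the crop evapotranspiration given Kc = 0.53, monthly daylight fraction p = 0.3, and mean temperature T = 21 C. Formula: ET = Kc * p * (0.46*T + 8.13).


ET = Kc * p * (0.46*T + 8.13)
ET = 0.53 * 0.3 * (0.46*21 + 8.13)
ET = 0.53 * 0.3 * 17.7900

2.8286 mm/day


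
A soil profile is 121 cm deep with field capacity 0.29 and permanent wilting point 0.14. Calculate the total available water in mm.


AWC = (FC - PWP) * d * 10
AWC = (0.29 - 0.14) * 121 * 10
AWC = 0.1500 * 121 * 10

181.5000 mm


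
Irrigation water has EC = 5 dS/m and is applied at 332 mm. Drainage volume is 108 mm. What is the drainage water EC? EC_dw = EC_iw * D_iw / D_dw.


EC_dw = EC_iw * D_iw / D_dw
EC_dw = 5 * 332 / 108
EC_dw = 1660 / 108

15.3704 dS/m


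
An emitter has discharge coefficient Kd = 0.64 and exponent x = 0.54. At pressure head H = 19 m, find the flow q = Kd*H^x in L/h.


q = Kd * H^x = 0.64 * 19^0.54 = 0.64 * 4.903734

3.1384 L/h


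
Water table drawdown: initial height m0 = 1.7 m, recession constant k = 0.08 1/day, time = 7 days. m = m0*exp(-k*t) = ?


m = m0 * exp(-k*t)
m = 1.7 * exp(-0.08 * 7)
m = 1.7 * exp(-0.5600)

0.9711 m


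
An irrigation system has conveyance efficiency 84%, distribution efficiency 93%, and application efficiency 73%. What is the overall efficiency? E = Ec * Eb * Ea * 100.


Ec = 0.84, Eb = 0.93, Ea = 0.73
E = 0.84 * 0.93 * 0.73 * 100 = 57.0276%

57.0276 %


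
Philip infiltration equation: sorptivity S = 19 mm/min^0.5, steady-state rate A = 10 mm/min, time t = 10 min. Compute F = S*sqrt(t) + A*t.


F = S*sqrt(t) + A*t
F = 19*sqrt(10) + 10*10
F = 19*3.162278 + 100

160.0833 mm


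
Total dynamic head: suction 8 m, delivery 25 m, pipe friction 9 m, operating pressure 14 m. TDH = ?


TDH = Hs + Hd + hf + Hp = 8 + 25 + 9 + 14 = 56

56 m


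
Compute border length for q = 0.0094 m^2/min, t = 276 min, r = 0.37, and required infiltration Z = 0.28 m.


L = q*t/((1+r)*Z)
L = 0.0094*276/((1+0.37)*0.28)
L = 2.5944/0.3836

6.7633 m


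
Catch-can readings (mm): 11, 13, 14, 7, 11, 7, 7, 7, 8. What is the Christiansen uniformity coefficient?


mean = 9.444444 mm
MAD = 2.493827 mm
CU = (1 - 2.493827/9.444444)*100

73.5948 %


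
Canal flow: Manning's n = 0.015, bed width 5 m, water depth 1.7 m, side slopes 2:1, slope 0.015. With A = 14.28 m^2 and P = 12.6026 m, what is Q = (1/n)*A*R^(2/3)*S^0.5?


R = A/P = 14.28/12.6026 = 1.133100
Q = (1/0.015) * 14.28 * 1.133100^(2/3) * 0.015^0.5

126.7247 m^3/s


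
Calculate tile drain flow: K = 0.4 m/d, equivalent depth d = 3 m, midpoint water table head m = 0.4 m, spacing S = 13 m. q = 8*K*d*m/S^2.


q = 8*K*d*m/S^2
q = 8*0.4*3*0.4/13^2
q = 3.8400 / 169

0.0227 m/d


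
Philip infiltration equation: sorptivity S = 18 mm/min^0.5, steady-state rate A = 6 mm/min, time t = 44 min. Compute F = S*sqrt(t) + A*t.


F = S*sqrt(t) + A*t
F = 18*sqrt(44) + 6*44
F = 18*6.633250 + 264

383.3985 mm


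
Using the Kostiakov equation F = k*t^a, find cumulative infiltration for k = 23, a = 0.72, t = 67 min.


F = k * t^a = 23 * 67^0.72
F = 23 * 20.643050

474.7901 mm


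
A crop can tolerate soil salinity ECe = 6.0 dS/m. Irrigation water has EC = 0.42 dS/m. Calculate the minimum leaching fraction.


LR = ECiw / (5*ECe - ECiw)
LR = 0.42 / (5*6.0 - 0.42)
LR = 0.42 / 29.5800

0.0142


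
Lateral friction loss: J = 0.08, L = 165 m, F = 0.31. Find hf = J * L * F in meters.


hf = J * L * F = 0.08 * 165 * 0.31 = 4.0920 m

4.0920 m


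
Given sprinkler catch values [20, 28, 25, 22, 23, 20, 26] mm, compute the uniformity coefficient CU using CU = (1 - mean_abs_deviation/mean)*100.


mean = 23.428571 mm
MAD = 2.489796 mm
CU = (1 - 2.489796/23.428571)*100

89.3728 %


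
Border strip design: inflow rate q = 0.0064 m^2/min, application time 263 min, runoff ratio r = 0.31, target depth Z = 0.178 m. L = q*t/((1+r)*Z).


L = q*t/((1+r)*Z)
L = 0.0064*263/((1+0.31)*0.178)
L = 1.6832/0.23318

7.2185 m


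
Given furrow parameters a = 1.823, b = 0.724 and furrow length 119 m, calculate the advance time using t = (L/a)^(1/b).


t = (L/a)^(1/b)
t = (119/1.823)^(1/0.724)
t = 65.277016^(1/0.724)

321.0517 min


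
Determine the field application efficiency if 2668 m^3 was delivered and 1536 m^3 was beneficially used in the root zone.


Ea = V_root / V_field * 100 = 1536 / 2668 * 100 = 57.5712%

57.5712 %


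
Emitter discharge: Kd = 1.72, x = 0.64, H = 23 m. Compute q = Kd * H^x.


q = Kd * H^x = 1.72 * 23^0.64 = 1.72 * 7.438850

12.7948 L/h


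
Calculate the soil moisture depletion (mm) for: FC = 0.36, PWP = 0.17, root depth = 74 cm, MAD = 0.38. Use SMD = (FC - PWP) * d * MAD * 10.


SMD = (FC - PWP) * d * MAD * 10
SMD = (0.36 - 0.17) * 74 * 0.38 * 10
SMD = 0.1900 * 74 * 0.38 * 10

53.4280 mm


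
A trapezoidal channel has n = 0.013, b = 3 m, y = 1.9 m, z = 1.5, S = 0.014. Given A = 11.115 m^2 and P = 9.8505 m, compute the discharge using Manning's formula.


R = A/P = 11.115/9.8505 = 1.128369
Q = (1/0.013) * 11.115 * 1.128369^(2/3) * 0.014^0.5

109.6472 m^3/s


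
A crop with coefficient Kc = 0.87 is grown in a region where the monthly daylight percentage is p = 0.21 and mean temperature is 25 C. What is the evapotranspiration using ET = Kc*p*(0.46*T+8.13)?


ET = Kc * p * (0.46*T + 8.13)
ET = 0.87 * 0.21 * (0.46*25 + 8.13)
ET = 0.87 * 0.21 * 19.6300

3.5864 mm/day


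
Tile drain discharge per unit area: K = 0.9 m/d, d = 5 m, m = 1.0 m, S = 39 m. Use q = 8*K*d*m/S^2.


q = 8*K*d*m/S^2
q = 8*0.9*5*1.0/39^2
q = 36.0000 / 1521

0.0237 m/d


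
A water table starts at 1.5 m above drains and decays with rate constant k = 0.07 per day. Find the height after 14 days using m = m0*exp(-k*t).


m = m0 * exp(-k*t)
m = 1.5 * exp(-0.07 * 14)
m = 1.5 * exp(-0.9800)

0.5630 m


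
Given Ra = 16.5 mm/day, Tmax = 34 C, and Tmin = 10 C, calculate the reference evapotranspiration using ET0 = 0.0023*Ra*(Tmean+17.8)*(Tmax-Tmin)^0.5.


Tmean = (Tmax + Tmin)/2 = (34 + 10)/2 = 22.0
ET0 = 0.0023 * 16.5 * (22.0 + 17.8) * sqrt(34 - 10)
ET0 = 0.0023 * 16.5 * 39.8 * 4.898979

7.3995 mm/day


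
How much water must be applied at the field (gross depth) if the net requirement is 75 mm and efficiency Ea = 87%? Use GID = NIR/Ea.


Ea = 87% = 0.87
GID = NIR / Ea = 75 / 0.87 = 86.2069 mm

86.2069 mm


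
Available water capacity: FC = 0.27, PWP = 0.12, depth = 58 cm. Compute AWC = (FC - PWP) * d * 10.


AWC = (FC - PWP) * d * 10
AWC = (0.27 - 0.12) * 58 * 10
AWC = 0.1500 * 58 * 10

87.0000 mm


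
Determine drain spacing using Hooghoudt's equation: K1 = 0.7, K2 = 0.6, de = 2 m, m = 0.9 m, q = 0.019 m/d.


S^2 = 8*K2*de*m/q + 4*K1*m^2/q
S^2 = 8*0.6*2*0.9/0.019 + 4*0.7*0.9^2/0.019
S = sqrt(574.1053)

23.9605 m


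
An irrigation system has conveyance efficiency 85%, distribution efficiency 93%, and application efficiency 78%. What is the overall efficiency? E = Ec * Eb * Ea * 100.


Ec = 0.85, Eb = 0.93, Ea = 0.78
E = 0.85 * 0.93 * 0.78 * 100 = 61.6590%

61.6590 %


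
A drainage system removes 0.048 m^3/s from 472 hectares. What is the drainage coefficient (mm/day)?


DC = Q * 86400 / (A * 10000) * 1000
DC = 0.048 * 86400 / (472 * 10000) * 1000
DC = 4147200.0000 / 4720000

0.8786 mm/day


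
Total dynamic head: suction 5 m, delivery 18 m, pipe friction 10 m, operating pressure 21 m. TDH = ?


TDH = Hs + Hd + hf + Hp = 5 + 18 + 10 + 21 = 54

54 m


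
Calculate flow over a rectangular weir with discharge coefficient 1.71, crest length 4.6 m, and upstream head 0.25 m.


Q = C * L * H^(3/2) = 1.71 * 4.6 * 0.25^1.5 = 1.71 * 4.6 * 0.125000

0.9832 m^3/s


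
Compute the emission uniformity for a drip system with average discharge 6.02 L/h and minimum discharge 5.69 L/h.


EU = (q_min/q_avg)*100 = (5.69/6.02)*100 = 94.5183%

94.5183 %


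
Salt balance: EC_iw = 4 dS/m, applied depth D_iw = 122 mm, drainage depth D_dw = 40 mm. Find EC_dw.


EC_dw = EC_iw * D_iw / D_dw
EC_dw = 4 * 122 / 40
EC_dw = 488 / 40

12.2000 dS/m


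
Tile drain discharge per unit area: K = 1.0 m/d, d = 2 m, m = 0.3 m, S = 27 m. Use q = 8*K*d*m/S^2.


q = 8*K*d*m/S^2
q = 8*1.0*2*0.3/27^2
q = 4.8000 / 729

0.0066 m/d


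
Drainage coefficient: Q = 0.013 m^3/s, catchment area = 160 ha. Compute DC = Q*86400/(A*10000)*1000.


DC = Q * 86400 / (A * 10000) * 1000
DC = 0.013 * 86400 / (160 * 10000) * 1000
DC = 1123200.0000 / 1600000

0.7020 mm/day


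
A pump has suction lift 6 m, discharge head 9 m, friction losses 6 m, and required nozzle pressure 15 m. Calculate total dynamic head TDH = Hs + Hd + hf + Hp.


TDH = Hs + Hd + hf + Hp = 6 + 9 + 6 + 15 = 36

36 m


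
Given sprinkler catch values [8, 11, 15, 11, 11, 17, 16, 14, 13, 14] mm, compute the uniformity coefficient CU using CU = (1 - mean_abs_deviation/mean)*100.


mean = 13.000000 mm
MAD = 2.200000 mm
CU = (1 - 2.200000/13.000000)*100

83.0769 %


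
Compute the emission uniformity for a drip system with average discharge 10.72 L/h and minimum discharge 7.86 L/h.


EU = (q_min/q_avg)*100 = (7.86/10.72)*100 = 73.3209%

73.3209 %


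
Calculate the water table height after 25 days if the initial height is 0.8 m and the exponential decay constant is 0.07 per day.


m = m0 * exp(-k*t)
m = 0.8 * exp(-0.07 * 25)
m = 0.8 * exp(-1.7500)

0.1390 m


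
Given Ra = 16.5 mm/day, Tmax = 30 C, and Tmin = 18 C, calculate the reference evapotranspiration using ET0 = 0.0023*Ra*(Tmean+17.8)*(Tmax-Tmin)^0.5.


Tmean = (Tmax + Tmin)/2 = (30 + 18)/2 = 24.0
ET0 = 0.0023 * 16.5 * (24.0 + 17.8) * sqrt(30 - 18)
ET0 = 0.0023 * 16.5 * 41.8 * 3.464102

5.4951 mm/day


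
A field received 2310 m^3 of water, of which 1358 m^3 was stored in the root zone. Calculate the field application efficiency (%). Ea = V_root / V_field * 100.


Ea = V_root / V_field * 100 = 1358 / 2310 * 100 = 58.7879%

58.7879 %


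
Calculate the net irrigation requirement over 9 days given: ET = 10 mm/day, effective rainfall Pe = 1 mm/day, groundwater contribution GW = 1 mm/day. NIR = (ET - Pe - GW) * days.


Daily deficit = ET - Pe - GW = 10 - 1 - 1 = 8 mm/day
NIR = 8 * 9 = 72 mm

72.0000 mm


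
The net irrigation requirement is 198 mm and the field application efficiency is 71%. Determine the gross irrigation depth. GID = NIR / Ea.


Ea = 71% = 0.71
GID = NIR / Ea = 198 / 0.71 = 278.8732 mm

278.8732 mm


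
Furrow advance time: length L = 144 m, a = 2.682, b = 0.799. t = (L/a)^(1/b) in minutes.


t = (L/a)^(1/b)
t = (144/2.682)^(1/0.799)
t = 53.691275^(1/0.799)

146.2467 min


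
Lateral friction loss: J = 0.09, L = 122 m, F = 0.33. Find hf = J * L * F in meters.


hf = J * L * F = 0.09 * 122 * 0.33 = 3.6234 m

3.6234 m


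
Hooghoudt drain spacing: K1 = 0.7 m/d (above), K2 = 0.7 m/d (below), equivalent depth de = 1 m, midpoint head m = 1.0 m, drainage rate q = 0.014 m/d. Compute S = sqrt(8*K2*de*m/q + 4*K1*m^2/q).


S^2 = 8*K2*de*m/q + 4*K1*m^2/q
S^2 = 8*0.7*1*1.0/0.014 + 4*0.7*1.0^2/0.014
S = sqrt(600.0000)

24.4949 m


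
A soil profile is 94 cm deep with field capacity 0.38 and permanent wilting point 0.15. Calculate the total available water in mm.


AWC = (FC - PWP) * d * 10
AWC = (0.38 - 0.15) * 94 * 10
AWC = 0.2300 * 94 * 10

216.2000 mm


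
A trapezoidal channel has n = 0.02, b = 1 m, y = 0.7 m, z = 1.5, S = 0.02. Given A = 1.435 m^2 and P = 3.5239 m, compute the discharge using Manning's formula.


R = A/P = 1.435/3.5239 = 0.407219
Q = (1/0.02) * 1.435 * 0.407219^(2/3) * 0.02^0.5

5.5747 m^3/s


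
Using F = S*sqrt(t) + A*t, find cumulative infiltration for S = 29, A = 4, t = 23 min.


F = S*sqrt(t) + A*t
F = 29*sqrt(23) + 4*23
F = 29*4.795832 + 92

231.0791 mm


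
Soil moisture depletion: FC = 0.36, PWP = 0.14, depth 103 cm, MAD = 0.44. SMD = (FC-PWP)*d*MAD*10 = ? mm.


SMD = (FC - PWP) * d * MAD * 10
SMD = (0.36 - 0.14) * 103 * 0.44 * 10
SMD = 0.2200 * 103 * 0.44 * 10

99.7040 mm


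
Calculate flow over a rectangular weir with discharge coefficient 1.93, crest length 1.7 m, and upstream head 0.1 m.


Q = C * L * H^(3/2) = 1.93 * 1.7 * 0.1^1.5 = 1.93 * 1.7 * 0.031623

0.1038 m^3/s
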